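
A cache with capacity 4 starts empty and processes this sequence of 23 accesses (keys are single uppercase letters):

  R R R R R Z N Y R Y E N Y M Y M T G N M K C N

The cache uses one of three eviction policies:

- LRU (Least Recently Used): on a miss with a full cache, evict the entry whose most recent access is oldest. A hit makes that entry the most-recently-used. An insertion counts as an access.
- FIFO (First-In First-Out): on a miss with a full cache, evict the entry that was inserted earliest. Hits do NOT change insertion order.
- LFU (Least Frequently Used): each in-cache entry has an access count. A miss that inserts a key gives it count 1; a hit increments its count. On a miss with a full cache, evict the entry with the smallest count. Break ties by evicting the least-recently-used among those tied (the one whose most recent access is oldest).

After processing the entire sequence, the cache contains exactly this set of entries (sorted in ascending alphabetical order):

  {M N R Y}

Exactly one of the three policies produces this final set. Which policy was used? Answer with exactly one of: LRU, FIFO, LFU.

Answer: LFU

Derivation:
Simulating under each policy and comparing final sets:
  LRU: final set = {C K M N} -> differs
  FIFO: final set = {C G K N} -> differs
  LFU: final set = {M N R Y} -> MATCHES target
Only LFU produces the target set.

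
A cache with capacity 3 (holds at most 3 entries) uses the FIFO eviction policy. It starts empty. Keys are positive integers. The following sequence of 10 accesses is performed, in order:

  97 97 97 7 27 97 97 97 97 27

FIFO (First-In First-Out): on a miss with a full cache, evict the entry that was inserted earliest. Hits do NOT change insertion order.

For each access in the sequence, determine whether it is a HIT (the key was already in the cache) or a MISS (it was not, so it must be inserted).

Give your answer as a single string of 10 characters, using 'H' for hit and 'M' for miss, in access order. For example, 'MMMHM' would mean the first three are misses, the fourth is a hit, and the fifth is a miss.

FIFO simulation (capacity=3):
  1. access 97: MISS. Cache (old->new): [97]
  2. access 97: HIT. Cache (old->new): [97]
  3. access 97: HIT. Cache (old->new): [97]
  4. access 7: MISS. Cache (old->new): [97 7]
  5. access 27: MISS. Cache (old->new): [97 7 27]
  6. access 97: HIT. Cache (old->new): [97 7 27]
  7. access 97: HIT. Cache (old->new): [97 7 27]
  8. access 97: HIT. Cache (old->new): [97 7 27]
  9. access 97: HIT. Cache (old->new): [97 7 27]
  10. access 27: HIT. Cache (old->new): [97 7 27]
Total: 7 hits, 3 misses, 0 evictions

Answer: MHHMMHHHHH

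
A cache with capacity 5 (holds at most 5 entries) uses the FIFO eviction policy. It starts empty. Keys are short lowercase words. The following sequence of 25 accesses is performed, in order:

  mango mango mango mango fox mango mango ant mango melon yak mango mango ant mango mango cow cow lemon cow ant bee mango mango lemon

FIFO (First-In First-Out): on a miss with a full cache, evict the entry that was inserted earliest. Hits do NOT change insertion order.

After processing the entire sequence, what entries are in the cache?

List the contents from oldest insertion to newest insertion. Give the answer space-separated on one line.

FIFO simulation (capacity=5):
  1. access mango: MISS. Cache (old->new): [mango]
  2. access mango: HIT. Cache (old->new): [mango]
  3. access mango: HIT. Cache (old->new): [mango]
  4. access mango: HIT. Cache (old->new): [mango]
  5. access fox: MISS. Cache (old->new): [mango fox]
  6. access mango: HIT. Cache (old->new): [mango fox]
  7. access mango: HIT. Cache (old->new): [mango fox]
  8. access ant: MISS. Cache (old->new): [mango fox ant]
  9. access mango: HIT. Cache (old->new): [mango fox ant]
  10. access melon: MISS. Cache (old->new): [mango fox ant melon]
  11. access yak: MISS. Cache (old->new): [mango fox ant melon yak]
  12. access mango: HIT. Cache (old->new): [mango fox ant melon yak]
  13. access mango: HIT. Cache (old->new): [mango fox ant melon yak]
  14. access ant: HIT. Cache (old->new): [mango fox ant melon yak]
  15. access mango: HIT. Cache (old->new): [mango fox ant melon yak]
  16. access mango: HIT. Cache (old->new): [mango fox ant melon yak]
  17. access cow: MISS, evict mango. Cache (old->new): [fox ant melon yak cow]
  18. access cow: HIT. Cache (old->new): [fox ant melon yak cow]
  19. access lemon: MISS, evict fox. Cache (old->new): [ant melon yak cow lemon]
  20. access cow: HIT. Cache (old->new): [ant melon yak cow lemon]
  21. access ant: HIT. Cache (old->new): [ant melon yak cow lemon]
  22. access bee: MISS, evict ant. Cache (old->new): [melon yak cow lemon bee]
  23. access mango: MISS, evict melon. Cache (old->new): [yak cow lemon bee mango]
  24. access mango: HIT. Cache (old->new): [yak cow lemon bee mango]
  25. access lemon: HIT. Cache (old->new): [yak cow lemon bee mango]
Total: 16 hits, 9 misses, 4 evictions

Answer: yak cow lemon bee mango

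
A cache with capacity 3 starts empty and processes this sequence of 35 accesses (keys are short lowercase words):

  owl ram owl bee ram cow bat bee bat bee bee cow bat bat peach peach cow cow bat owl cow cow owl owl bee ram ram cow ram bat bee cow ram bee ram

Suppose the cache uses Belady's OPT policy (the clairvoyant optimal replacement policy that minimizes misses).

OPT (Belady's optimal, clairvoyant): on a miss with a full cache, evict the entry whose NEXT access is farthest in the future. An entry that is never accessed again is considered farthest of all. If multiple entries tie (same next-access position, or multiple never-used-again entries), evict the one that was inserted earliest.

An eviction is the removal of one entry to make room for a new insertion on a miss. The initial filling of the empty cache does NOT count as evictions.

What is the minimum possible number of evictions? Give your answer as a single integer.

Answer: 7

Derivation:
OPT (Belady) simulation (capacity=3):
  1. access owl: MISS. Cache: [owl]
  2. access ram: MISS. Cache: [owl ram]
  3. access owl: HIT. Next use of owl: step 20. Cache: [owl ram]
  4. access bee: MISS. Cache: [owl ram bee]
  5. access ram: HIT. Next use of ram: step 26. Cache: [owl ram bee]
  6. access cow: MISS, evict ram (next use: step 26). Cache: [owl bee cow]
  7. access bat: MISS, evict owl (next use: step 20). Cache: [bee cow bat]
  8. access bee: HIT. Next use of bee: step 10. Cache: [bee cow bat]
  9. access bat: HIT. Next use of bat: step 13. Cache: [bee cow bat]
  10. access bee: HIT. Next use of bee: step 11. Cache: [bee cow bat]
  11. access bee: HIT. Next use of bee: step 25. Cache: [bee cow bat]
  12. access cow: HIT. Next use of cow: step 17. Cache: [bee cow bat]
  13. access bat: HIT. Next use of bat: step 14. Cache: [bee cow bat]
  14. access bat: HIT. Next use of bat: step 19. Cache: [bee cow bat]
  15. access peach: MISS, evict bee (next use: step 25). Cache: [cow bat peach]
  16. access peach: HIT. Next use of peach: never. Cache: [cow bat peach]
  17. access cow: HIT. Next use of cow: step 18. Cache: [cow bat peach]
  18. access cow: HIT. Next use of cow: step 21. Cache: [cow bat peach]
  19. access bat: HIT. Next use of bat: step 30. Cache: [cow bat peach]
  20. access owl: MISS, evict peach (next use: never). Cache: [cow bat owl]
  21. access cow: HIT. Next use of cow: step 22. Cache: [cow bat owl]
  22. access cow: HIT. Next use of cow: step 28. Cache: [cow bat owl]
  23. access owl: HIT. Next use of owl: step 24. Cache: [cow bat owl]
  24. access owl: HIT. Next use of owl: never. Cache: [cow bat owl]
  25. access bee: MISS, evict owl (next use: never). Cache: [cow bat bee]
  26. access ram: MISS, evict bee (next use: step 31). Cache: [cow bat ram]
  27. access ram: HIT. Next use of ram: step 29. Cache: [cow bat ram]
  28. access cow: HIT. Next use of cow: step 32. Cache: [cow bat ram]
  29. access ram: HIT. Next use of ram: step 33. Cache: [cow bat ram]
  30. access bat: HIT. Next use of bat: never. Cache: [cow bat ram]
  31. access bee: MISS, evict bat (next use: never). Cache: [cow ram bee]
  32. access cow: HIT. Next use of cow: never. Cache: [cow ram bee]
  33. access ram: HIT. Next use of ram: step 35. Cache: [cow ram bee]
  34. access bee: HIT. Next use of bee: never. Cache: [cow ram bee]
  35. access ram: HIT. Next use of ram: never. Cache: [cow ram bee]
Total: 25 hits, 10 misses, 7 evictions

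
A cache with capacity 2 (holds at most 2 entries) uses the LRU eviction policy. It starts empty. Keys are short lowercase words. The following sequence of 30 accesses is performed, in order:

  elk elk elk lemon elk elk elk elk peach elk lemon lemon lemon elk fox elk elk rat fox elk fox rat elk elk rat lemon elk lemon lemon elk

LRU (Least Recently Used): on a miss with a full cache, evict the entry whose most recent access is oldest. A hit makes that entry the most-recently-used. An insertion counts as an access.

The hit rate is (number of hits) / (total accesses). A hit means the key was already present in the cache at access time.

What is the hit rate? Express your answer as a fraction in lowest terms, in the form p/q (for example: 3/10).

Answer: 3/5

Derivation:
LRU simulation (capacity=2):
  1. access elk: MISS. Cache (LRU->MRU): [elk]
  2. access elk: HIT. Cache (LRU->MRU): [elk]
  3. access elk: HIT. Cache (LRU->MRU): [elk]
  4. access lemon: MISS. Cache (LRU->MRU): [elk lemon]
  5. access elk: HIT. Cache (LRU->MRU): [lemon elk]
  6. access elk: HIT. Cache (LRU->MRU): [lemon elk]
  7. access elk: HIT. Cache (LRU->MRU): [lemon elk]
  8. access elk: HIT. Cache (LRU->MRU): [lemon elk]
  9. access peach: MISS, evict lemon. Cache (LRU->MRU): [elk peach]
  10. access elk: HIT. Cache (LRU->MRU): [peach elk]
  11. access lemon: MISS, evict peach. Cache (LRU->MRU): [elk lemon]
  12. access lemon: HIT. Cache (LRU->MRU): [elk lemon]
  13. access lemon: HIT. Cache (LRU->MRU): [elk lemon]
  14. access elk: HIT. Cache (LRU->MRU): [lemon elk]
  15. access fox: MISS, evict lemon. Cache (LRU->MRU): [elk fox]
  16. access elk: HIT. Cache (LRU->MRU): [fox elk]
  17. access elk: HIT. Cache (LRU->MRU): [fox elk]
  18. access rat: MISS, evict fox. Cache (LRU->MRU): [elk rat]
  19. access fox: MISS, evict elk. Cache (LRU->MRU): [rat fox]
  20. access elk: MISS, evict rat. Cache (LRU->MRU): [fox elk]
  21. access fox: HIT. Cache (LRU->MRU): [elk fox]
  22. access rat: MISS, evict elk. Cache (LRU->MRU): [fox rat]
  23. access elk: MISS, evict fox. Cache (LRU->MRU): [rat elk]
  24. access elk: HIT. Cache (LRU->MRU): [rat elk]
  25. access rat: HIT. Cache (LRU->MRU): [elk rat]
  26. access lemon: MISS, evict elk. Cache (LRU->MRU): [rat lemon]
  27. access elk: MISS, evict rat. Cache (LRU->MRU): [lemon elk]
  28. access lemon: HIT. Cache (LRU->MRU): [elk lemon]
  29. access lemon: HIT. Cache (LRU->MRU): [elk lemon]
  30. access elk: HIT. Cache (LRU->MRU): [lemon elk]
Total: 18 hits, 12 misses, 10 evictions

Hit rate = 18/30 = 3/5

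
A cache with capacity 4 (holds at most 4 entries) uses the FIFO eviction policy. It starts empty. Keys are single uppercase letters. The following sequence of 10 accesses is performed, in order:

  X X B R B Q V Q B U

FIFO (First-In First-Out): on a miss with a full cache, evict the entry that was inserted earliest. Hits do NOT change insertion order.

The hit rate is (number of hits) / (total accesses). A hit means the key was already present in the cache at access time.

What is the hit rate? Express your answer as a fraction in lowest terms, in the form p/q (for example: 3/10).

FIFO simulation (capacity=4):
  1. access X: MISS. Cache (old->new): [X]
  2. access X: HIT. Cache (old->new): [X]
  3. access B: MISS. Cache (old->new): [X B]
  4. access R: MISS. Cache (old->new): [X B R]
  5. access B: HIT. Cache (old->new): [X B R]
  6. access Q: MISS. Cache (old->new): [X B R Q]
  7. access V: MISS, evict X. Cache (old->new): [B R Q V]
  8. access Q: HIT. Cache (old->new): [B R Q V]
  9. access B: HIT. Cache (old->new): [B R Q V]
  10. access U: MISS, evict B. Cache (old->new): [R Q V U]
Total: 4 hits, 6 misses, 2 evictions

Hit rate = 4/10 = 2/5

Answer: 2/5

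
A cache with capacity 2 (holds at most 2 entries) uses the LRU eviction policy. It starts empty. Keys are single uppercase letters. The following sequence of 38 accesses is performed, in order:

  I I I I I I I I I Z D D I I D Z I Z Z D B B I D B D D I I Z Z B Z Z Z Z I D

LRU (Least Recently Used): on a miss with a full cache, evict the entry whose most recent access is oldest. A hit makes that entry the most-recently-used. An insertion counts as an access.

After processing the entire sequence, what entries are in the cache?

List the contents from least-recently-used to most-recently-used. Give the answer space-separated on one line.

LRU simulation (capacity=2):
  1. access I: MISS. Cache (LRU->MRU): [I]
  2. access I: HIT. Cache (LRU->MRU): [I]
  3. access I: HIT. Cache (LRU->MRU): [I]
  4. access I: HIT. Cache (LRU->MRU): [I]
  5. access I: HIT. Cache (LRU->MRU): [I]
  6. access I: HIT. Cache (LRU->MRU): [I]
  7. access I: HIT. Cache (LRU->MRU): [I]
  8. access I: HIT. Cache (LRU->MRU): [I]
  9. access I: HIT. Cache (LRU->MRU): [I]
  10. access Z: MISS. Cache (LRU->MRU): [I Z]
  11. access D: MISS, evict I. Cache (LRU->MRU): [Z D]
  12. access D: HIT. Cache (LRU->MRU): [Z D]
  13. access I: MISS, evict Z. Cache (LRU->MRU): [D I]
  14. access I: HIT. Cache (LRU->MRU): [D I]
  15. access D: HIT. Cache (LRU->MRU): [I D]
  16. access Z: MISS, evict I. Cache (LRU->MRU): [D Z]
  17. access I: MISS, evict D. Cache (LRU->MRU): [Z I]
  18. access Z: HIT. Cache (LRU->MRU): [I Z]
  19. access Z: HIT. Cache (LRU->MRU): [I Z]
  20. access D: MISS, evict I. Cache (LRU->MRU): [Z D]
  21. access B: MISS, evict Z. Cache (LRU->MRU): [D B]
  22. access B: HIT. Cache (LRU->MRU): [D B]
  23. access I: MISS, evict D. Cache (LRU->MRU): [B I]
  24. access D: MISS, evict B. Cache (LRU->MRU): [I D]
  25. access B: MISS, evict I. Cache (LRU->MRU): [D B]
  26. access D: HIT. Cache (LRU->MRU): [B D]
  27. access D: HIT. Cache (LRU->MRU): [B D]
  28. access I: MISS, evict B. Cache (LRU->MRU): [D I]
  29. access I: HIT. Cache (LRU->MRU): [D I]
  30. access Z: MISS, evict D. Cache (LRU->MRU): [I Z]
  31. access Z: HIT. Cache (LRU->MRU): [I Z]
  32. access B: MISS, evict I. Cache (LRU->MRU): [Z B]
  33. access Z: HIT. Cache (LRU->MRU): [B Z]
  34. access Z: HIT. Cache (LRU->MRU): [B Z]
  35. access Z: HIT. Cache (LRU->MRU): [B Z]
  36. access Z: HIT. Cache (LRU->MRU): [B Z]
  37. access I: MISS, evict B. Cache (LRU->MRU): [Z I]
  38. access D: MISS, evict Z. Cache (LRU->MRU): [I D]
Total: 22 hits, 16 misses, 14 evictions

Answer: I D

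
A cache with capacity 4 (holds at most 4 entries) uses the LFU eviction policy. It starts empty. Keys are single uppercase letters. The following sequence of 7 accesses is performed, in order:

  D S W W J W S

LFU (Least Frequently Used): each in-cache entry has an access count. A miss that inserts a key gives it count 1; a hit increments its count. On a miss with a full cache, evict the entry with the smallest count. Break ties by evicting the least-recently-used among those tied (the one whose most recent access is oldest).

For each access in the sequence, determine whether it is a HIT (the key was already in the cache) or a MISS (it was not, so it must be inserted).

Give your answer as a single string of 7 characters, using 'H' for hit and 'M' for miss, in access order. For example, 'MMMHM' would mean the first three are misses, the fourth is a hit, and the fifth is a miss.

Answer: MMMHMHH

Derivation:
LFU simulation (capacity=4):
  1. access D: MISS. Cache: [D(c=1)]
  2. access S: MISS. Cache: [D(c=1) S(c=1)]
  3. access W: MISS. Cache: [D(c=1) S(c=1) W(c=1)]
  4. access W: HIT, count now 2. Cache: [D(c=1) S(c=1) W(c=2)]
  5. access J: MISS. Cache: [D(c=1) S(c=1) J(c=1) W(c=2)]
  6. access W: HIT, count now 3. Cache: [D(c=1) S(c=1) J(c=1) W(c=3)]
  7. access S: HIT, count now 2. Cache: [D(c=1) J(c=1) S(c=2) W(c=3)]
Total: 3 hits, 4 misses, 0 evictions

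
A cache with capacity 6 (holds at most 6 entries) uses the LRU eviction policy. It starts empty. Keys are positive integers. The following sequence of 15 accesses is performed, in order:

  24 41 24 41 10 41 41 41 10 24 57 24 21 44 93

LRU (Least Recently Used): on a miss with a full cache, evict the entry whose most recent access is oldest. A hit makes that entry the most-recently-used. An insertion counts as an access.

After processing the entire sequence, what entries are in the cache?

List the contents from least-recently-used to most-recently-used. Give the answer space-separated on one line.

Answer: 10 57 24 21 44 93

Derivation:
LRU simulation (capacity=6):
  1. access 24: MISS. Cache (LRU->MRU): [24]
  2. access 41: MISS. Cache (LRU->MRU): [24 41]
  3. access 24: HIT. Cache (LRU->MRU): [41 24]
  4. access 41: HIT. Cache (LRU->MRU): [24 41]
  5. access 10: MISS. Cache (LRU->MRU): [24 41 10]
  6. access 41: HIT. Cache (LRU->MRU): [24 10 41]
  7. access 41: HIT. Cache (LRU->MRU): [24 10 41]
  8. access 41: HIT. Cache (LRU->MRU): [24 10 41]
  9. access 10: HIT. Cache (LRU->MRU): [24 41 10]
  10. access 24: HIT. Cache (LRU->MRU): [41 10 24]
  11. access 57: MISS. Cache (LRU->MRU): [41 10 24 57]
  12. access 24: HIT. Cache (LRU->MRU): [41 10 57 24]
  13. access 21: MISS. Cache (LRU->MRU): [41 10 57 24 21]
  14. access 44: MISS. Cache (LRU->MRU): [41 10 57 24 21 44]
  15. access 93: MISS, evict 41. Cache (LRU->MRU): [10 57 24 21 44 93]
Total: 8 hits, 7 misses, 1 evictions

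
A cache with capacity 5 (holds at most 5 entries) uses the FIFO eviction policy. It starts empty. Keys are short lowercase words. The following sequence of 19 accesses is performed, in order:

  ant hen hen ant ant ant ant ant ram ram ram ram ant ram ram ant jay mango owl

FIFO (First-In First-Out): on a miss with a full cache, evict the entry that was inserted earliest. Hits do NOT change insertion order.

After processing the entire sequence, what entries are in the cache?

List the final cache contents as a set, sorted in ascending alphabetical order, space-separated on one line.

Answer: hen jay mango owl ram

Derivation:
FIFO simulation (capacity=5):
  1. access ant: MISS. Cache (old->new): [ant]
  2. access hen: MISS. Cache (old->new): [ant hen]
  3. access hen: HIT. Cache (old->new): [ant hen]
  4. access ant: HIT. Cache (old->new): [ant hen]
  5. access ant: HIT. Cache (old->new): [ant hen]
  6. access ant: HIT. Cache (old->new): [ant hen]
  7. access ant: HIT. Cache (old->new): [ant hen]
  8. access ant: HIT. Cache (old->new): [ant hen]
  9. access ram: MISS. Cache (old->new): [ant hen ram]
  10. access ram: HIT. Cache (old->new): [ant hen ram]
  11. access ram: HIT. Cache (old->new): [ant hen ram]
  12. access ram: HIT. Cache (old->new): [ant hen ram]
  13. access ant: HIT. Cache (old->new): [ant hen ram]
  14. access ram: HIT. Cache (old->new): [ant hen ram]
  15. access ram: HIT. Cache (old->new): [ant hen ram]
  16. access ant: HIT. Cache (old->new): [ant hen ram]
  17. access jay: MISS. Cache (old->new): [ant hen ram jay]
  18. access mango: MISS. Cache (old->new): [ant hen ram jay mango]
  19. access owl: MISS, evict ant. Cache (old->new): [hen ram jay mango owl]
Total: 13 hits, 6 misses, 1 evictions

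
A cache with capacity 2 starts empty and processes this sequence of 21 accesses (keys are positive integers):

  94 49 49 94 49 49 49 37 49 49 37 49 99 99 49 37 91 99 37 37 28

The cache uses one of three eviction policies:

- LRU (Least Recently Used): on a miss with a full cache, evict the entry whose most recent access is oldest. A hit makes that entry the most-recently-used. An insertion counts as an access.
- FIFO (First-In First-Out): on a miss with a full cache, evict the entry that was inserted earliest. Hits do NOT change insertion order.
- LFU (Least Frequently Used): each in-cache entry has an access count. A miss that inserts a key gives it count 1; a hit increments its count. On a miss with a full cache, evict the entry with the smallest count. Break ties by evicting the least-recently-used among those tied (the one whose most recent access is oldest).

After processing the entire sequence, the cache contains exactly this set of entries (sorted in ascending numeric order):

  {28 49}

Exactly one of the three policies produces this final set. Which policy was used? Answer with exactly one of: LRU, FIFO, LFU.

Simulating under each policy and comparing final sets:
  LRU: final set = {28 37} -> differs
  FIFO: final set = {28 37} -> differs
  LFU: final set = {28 49} -> MATCHES target
Only LFU produces the target set.

Answer: LFU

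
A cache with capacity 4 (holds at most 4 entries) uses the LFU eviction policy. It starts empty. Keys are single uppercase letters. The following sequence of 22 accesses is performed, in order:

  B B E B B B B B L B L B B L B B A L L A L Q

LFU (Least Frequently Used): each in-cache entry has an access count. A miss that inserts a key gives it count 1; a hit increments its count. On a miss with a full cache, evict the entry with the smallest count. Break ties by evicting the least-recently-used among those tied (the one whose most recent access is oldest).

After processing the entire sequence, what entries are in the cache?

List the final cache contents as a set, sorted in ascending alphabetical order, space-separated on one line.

LFU simulation (capacity=4):
  1. access B: MISS. Cache: [B(c=1)]
  2. access B: HIT, count now 2. Cache: [B(c=2)]
  3. access E: MISS. Cache: [E(c=1) B(c=2)]
  4. access B: HIT, count now 3. Cache: [E(c=1) B(c=3)]
  5. access B: HIT, count now 4. Cache: [E(c=1) B(c=4)]
  6. access B: HIT, count now 5. Cache: [E(c=1) B(c=5)]
  7. access B: HIT, count now 6. Cache: [E(c=1) B(c=6)]
  8. access B: HIT, count now 7. Cache: [E(c=1) B(c=7)]
  9. access L: MISS. Cache: [E(c=1) L(c=1) B(c=7)]
  10. access B: HIT, count now 8. Cache: [E(c=1) L(c=1) B(c=8)]
  11. access L: HIT, count now 2. Cache: [E(c=1) L(c=2) B(c=8)]
  12. access B: HIT, count now 9. Cache: [E(c=1) L(c=2) B(c=9)]
  13. access B: HIT, count now 10. Cache: [E(c=1) L(c=2) B(c=10)]
  14. access L: HIT, count now 3. Cache: [E(c=1) L(c=3) B(c=10)]
  15. access B: HIT, count now 11. Cache: [E(c=1) L(c=3) B(c=11)]
  16. access B: HIT, count now 12. Cache: [E(c=1) L(c=3) B(c=12)]
  17. access A: MISS. Cache: [E(c=1) A(c=1) L(c=3) B(c=12)]
  18. access L: HIT, count now 4. Cache: [E(c=1) A(c=1) L(c=4) B(c=12)]
  19. access L: HIT, count now 5. Cache: [E(c=1) A(c=1) L(c=5) B(c=12)]
  20. access A: HIT, count now 2. Cache: [E(c=1) A(c=2) L(c=5) B(c=12)]
  21. access L: HIT, count now 6. Cache: [E(c=1) A(c=2) L(c=6) B(c=12)]
  22. access Q: MISS, evict E(c=1). Cache: [Q(c=1) A(c=2) L(c=6) B(c=12)]
Total: 17 hits, 5 misses, 1 evictions

Answer: A B L Q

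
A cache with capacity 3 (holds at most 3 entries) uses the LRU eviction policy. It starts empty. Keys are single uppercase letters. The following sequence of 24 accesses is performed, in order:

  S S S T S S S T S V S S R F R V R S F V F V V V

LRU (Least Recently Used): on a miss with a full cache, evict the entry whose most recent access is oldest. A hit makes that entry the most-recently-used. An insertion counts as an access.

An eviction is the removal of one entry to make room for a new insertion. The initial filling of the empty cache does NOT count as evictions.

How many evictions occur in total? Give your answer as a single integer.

Answer: 6

Derivation:
LRU simulation (capacity=3):
  1. access S: MISS. Cache (LRU->MRU): [S]
  2. access S: HIT. Cache (LRU->MRU): [S]
  3. access S: HIT. Cache (LRU->MRU): [S]
  4. access T: MISS. Cache (LRU->MRU): [S T]
  5. access S: HIT. Cache (LRU->MRU): [T S]
  6. access S: HIT. Cache (LRU->MRU): [T S]
  7. access S: HIT. Cache (LRU->MRU): [T S]
  8. access T: HIT. Cache (LRU->MRU): [S T]
  9. access S: HIT. Cache (LRU->MRU): [T S]
  10. access V: MISS. Cache (LRU->MRU): [T S V]
  11. access S: HIT. Cache (LRU->MRU): [T V S]
  12. access S: HIT. Cache (LRU->MRU): [T V S]
  13. access R: MISS, evict T. Cache (LRU->MRU): [V S R]
  14. access F: MISS, evict V. Cache (LRU->MRU): [S R F]
  15. access R: HIT. Cache (LRU->MRU): [S F R]
  16. access V: MISS, evict S. Cache (LRU->MRU): [F R V]
  17. access R: HIT. Cache (LRU->MRU): [F V R]
  18. access S: MISS, evict F. Cache (LRU->MRU): [V R S]
  19. access F: MISS, evict V. Cache (LRU->MRU): [R S F]
  20. access V: MISS, evict R. Cache (LRU->MRU): [S F V]
  21. access F: HIT. Cache (LRU->MRU): [S V F]
  22. access V: HIT. Cache (LRU->MRU): [S F V]
  23. access V: HIT. Cache (LRU->MRU): [S F V]
  24. access V: HIT. Cache (LRU->MRU): [S F V]
Total: 15 hits, 9 misses, 6 evictions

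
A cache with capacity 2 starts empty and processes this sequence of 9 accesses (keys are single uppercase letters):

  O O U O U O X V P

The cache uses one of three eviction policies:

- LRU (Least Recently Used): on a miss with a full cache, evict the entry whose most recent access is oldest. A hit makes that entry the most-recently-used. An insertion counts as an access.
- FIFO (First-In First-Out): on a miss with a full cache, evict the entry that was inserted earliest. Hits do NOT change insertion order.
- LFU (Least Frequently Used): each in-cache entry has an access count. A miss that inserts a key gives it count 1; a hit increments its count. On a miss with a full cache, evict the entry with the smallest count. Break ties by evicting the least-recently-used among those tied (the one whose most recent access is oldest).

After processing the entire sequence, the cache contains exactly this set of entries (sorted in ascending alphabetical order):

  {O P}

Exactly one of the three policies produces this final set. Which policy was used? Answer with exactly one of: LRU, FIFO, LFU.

Simulating under each policy and comparing final sets:
  LRU: final set = {P V} -> differs
  FIFO: final set = {P V} -> differs
  LFU: final set = {O P} -> MATCHES target
Only LFU produces the target set.

Answer: LFU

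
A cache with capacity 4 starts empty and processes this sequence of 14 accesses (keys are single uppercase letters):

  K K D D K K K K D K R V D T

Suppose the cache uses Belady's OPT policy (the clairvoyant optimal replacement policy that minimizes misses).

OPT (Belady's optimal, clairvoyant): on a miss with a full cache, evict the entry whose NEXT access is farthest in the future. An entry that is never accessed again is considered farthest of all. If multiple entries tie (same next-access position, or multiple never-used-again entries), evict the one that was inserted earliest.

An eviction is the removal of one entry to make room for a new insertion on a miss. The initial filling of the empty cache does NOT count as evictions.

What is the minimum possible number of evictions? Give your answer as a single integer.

Answer: 1

Derivation:
OPT (Belady) simulation (capacity=4):
  1. access K: MISS. Cache: [K]
  2. access K: HIT. Next use of K: step 5. Cache: [K]
  3. access D: MISS. Cache: [K D]
  4. access D: HIT. Next use of D: step 9. Cache: [K D]
  5. access K: HIT. Next use of K: step 6. Cache: [K D]
  6. access K: HIT. Next use of K: step 7. Cache: [K D]
  7. access K: HIT. Next use of K: step 8. Cache: [K D]
  8. access K: HIT. Next use of K: step 10. Cache: [K D]
  9. access D: HIT. Next use of D: step 13. Cache: [K D]
  10. access K: HIT. Next use of K: never. Cache: [K D]
  11. access R: MISS. Cache: [K D R]
  12. access V: MISS. Cache: [K D R V]
  13. access D: HIT. Next use of D: never. Cache: [K D R V]
  14. access T: MISS, evict K (next use: never). Cache: [D R V T]
Total: 9 hits, 5 misses, 1 evictions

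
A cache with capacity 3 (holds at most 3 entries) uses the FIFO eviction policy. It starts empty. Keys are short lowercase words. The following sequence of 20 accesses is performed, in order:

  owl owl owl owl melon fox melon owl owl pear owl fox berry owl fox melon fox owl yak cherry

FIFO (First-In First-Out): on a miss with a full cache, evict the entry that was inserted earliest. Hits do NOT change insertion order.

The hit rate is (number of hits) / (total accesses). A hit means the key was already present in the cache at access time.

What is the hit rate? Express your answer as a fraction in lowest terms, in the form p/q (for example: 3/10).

Answer: 9/20

Derivation:
FIFO simulation (capacity=3):
  1. access owl: MISS. Cache (old->new): [owl]
  2. access owl: HIT. Cache (old->new): [owl]
  3. access owl: HIT. Cache (old->new): [owl]
  4. access owl: HIT. Cache (old->new): [owl]
  5. access melon: MISS. Cache (old->new): [owl melon]
  6. access fox: MISS. Cache (old->new): [owl melon fox]
  7. access melon: HIT. Cache (old->new): [owl melon fox]
  8. access owl: HIT. Cache (old->new): [owl melon fox]
  9. access owl: HIT. Cache (old->new): [owl melon fox]
  10. access pear: MISS, evict owl. Cache (old->new): [melon fox pear]
  11. access owl: MISS, evict melon. Cache (old->new): [fox pear owl]
  12. access fox: HIT. Cache (old->new): [fox pear owl]
  13. access berry: MISS, evict fox. Cache (old->new): [pear owl berry]
  14. access owl: HIT. Cache (old->new): [pear owl berry]
  15. access fox: MISS, evict pear. Cache (old->new): [owl berry fox]
  16. access melon: MISS, evict owl. Cache (old->new): [berry fox melon]
  17. access fox: HIT. Cache (old->new): [berry fox melon]
  18. access owl: MISS, evict berry. Cache (old->new): [fox melon owl]
  19. access yak: MISS, evict fox. Cache (old->new): [melon owl yak]
  20. access cherry: MISS, evict melon. Cache (old->new): [owl yak cherry]
Total: 9 hits, 11 misses, 8 evictions

Hit rate = 9/20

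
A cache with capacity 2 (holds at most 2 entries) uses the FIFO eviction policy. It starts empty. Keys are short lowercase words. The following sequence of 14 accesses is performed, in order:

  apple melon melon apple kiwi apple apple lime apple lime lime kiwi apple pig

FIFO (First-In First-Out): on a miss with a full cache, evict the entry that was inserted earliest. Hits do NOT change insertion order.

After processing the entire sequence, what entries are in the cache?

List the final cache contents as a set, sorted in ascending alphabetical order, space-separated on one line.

Answer: apple pig

Derivation:
FIFO simulation (capacity=2):
  1. access apple: MISS. Cache (old->new): [apple]
  2. access melon: MISS. Cache (old->new): [apple melon]
  3. access melon: HIT. Cache (old->new): [apple melon]
  4. access apple: HIT. Cache (old->new): [apple melon]
  5. access kiwi: MISS, evict apple. Cache (old->new): [melon kiwi]
  6. access apple: MISS, evict melon. Cache (old->new): [kiwi apple]
  7. access apple: HIT. Cache (old->new): [kiwi apple]
  8. access lime: MISS, evict kiwi. Cache (old->new): [apple lime]
  9. access apple: HIT. Cache (old->new): [apple lime]
  10. access lime: HIT. Cache (old->new): [apple lime]
  11. access lime: HIT. Cache (old->new): [apple lime]
  12. access kiwi: MISS, evict apple. Cache (old->new): [lime kiwi]
  13. access apple: MISS, evict lime. Cache (old->new): [kiwi apple]
  14. access pig: MISS, evict kiwi. Cache (old->new): [apple pig]
Total: 6 hits, 8 misses, 6 evictions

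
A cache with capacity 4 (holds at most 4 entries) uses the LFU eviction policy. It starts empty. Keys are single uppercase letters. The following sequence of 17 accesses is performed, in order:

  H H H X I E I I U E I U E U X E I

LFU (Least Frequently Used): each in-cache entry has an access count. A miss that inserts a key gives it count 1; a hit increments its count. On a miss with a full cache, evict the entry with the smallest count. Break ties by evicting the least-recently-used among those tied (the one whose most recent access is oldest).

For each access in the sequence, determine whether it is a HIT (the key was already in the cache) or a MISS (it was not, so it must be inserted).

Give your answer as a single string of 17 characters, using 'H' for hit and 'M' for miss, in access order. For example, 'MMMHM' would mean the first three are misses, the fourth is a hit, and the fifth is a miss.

Answer: MHHMMMHHMHHHHHMHH

Derivation:
LFU simulation (capacity=4):
  1. access H: MISS. Cache: [H(c=1)]
  2. access H: HIT, count now 2. Cache: [H(c=2)]
  3. access H: HIT, count now 3. Cache: [H(c=3)]
  4. access X: MISS. Cache: [X(c=1) H(c=3)]
  5. access I: MISS. Cache: [X(c=1) I(c=1) H(c=3)]
  6. access E: MISS. Cache: [X(c=1) I(c=1) E(c=1) H(c=3)]
  7. access I: HIT, count now 2. Cache: [X(c=1) E(c=1) I(c=2) H(c=3)]
  8. access I: HIT, count now 3. Cache: [X(c=1) E(c=1) H(c=3) I(c=3)]
  9. access U: MISS, evict X(c=1). Cache: [E(c=1) U(c=1) H(c=3) I(c=3)]
  10. access E: HIT, count now 2. Cache: [U(c=1) E(c=2) H(c=3) I(c=3)]
  11. access I: HIT, count now 4. Cache: [U(c=1) E(c=2) H(c=3) I(c=4)]
  12. access U: HIT, count now 2. Cache: [E(c=2) U(c=2) H(c=3) I(c=4)]
  13. access E: HIT, count now 3. Cache: [U(c=2) H(c=3) E(c=3) I(c=4)]
  14. access U: HIT, count now 3. Cache: [H(c=3) E(c=3) U(c=3) I(c=4)]
  15. access X: MISS, evict H(c=3). Cache: [X(c=1) E(c=3) U(c=3) I(c=4)]
  16. access E: HIT, count now 4. Cache: [X(c=1) U(c=3) I(c=4) E(c=4)]
  17. access I: HIT, count now 5. Cache: [X(c=1) U(c=3) E(c=4) I(c=5)]
Total: 11 hits, 6 misses, 2 evictions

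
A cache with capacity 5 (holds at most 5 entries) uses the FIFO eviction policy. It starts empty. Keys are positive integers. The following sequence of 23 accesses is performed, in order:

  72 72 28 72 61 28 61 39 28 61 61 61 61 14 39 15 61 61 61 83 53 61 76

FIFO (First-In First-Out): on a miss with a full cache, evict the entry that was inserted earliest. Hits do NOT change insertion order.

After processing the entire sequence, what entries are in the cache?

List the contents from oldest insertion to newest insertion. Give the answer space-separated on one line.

Answer: 15 83 53 61 76

Derivation:
FIFO simulation (capacity=5):
  1. access 72: MISS. Cache (old->new): [72]
  2. access 72: HIT. Cache (old->new): [72]
  3. access 28: MISS. Cache (old->new): [72 28]
  4. access 72: HIT. Cache (old->new): [72 28]
  5. access 61: MISS. Cache (old->new): [72 28 61]
  6. access 28: HIT. Cache (old->new): [72 28 61]
  7. access 61: HIT. Cache (old->new): [72 28 61]
  8. access 39: MISS. Cache (old->new): [72 28 61 39]
  9. access 28: HIT. Cache (old->new): [72 28 61 39]
  10. access 61: HIT. Cache (old->new): [72 28 61 39]
  11. access 61: HIT. Cache (old->new): [72 28 61 39]
  12. access 61: HIT. Cache (old->new): [72 28 61 39]
  13. access 61: HIT. Cache (old->new): [72 28 61 39]
  14. access 14: MISS. Cache (old->new): [72 28 61 39 14]
  15. access 39: HIT. Cache (old->new): [72 28 61 39 14]
  16. access 15: MISS, evict 72. Cache (old->new): [28 61 39 14 15]
  17. access 61: HIT. Cache (old->new): [28 61 39 14 15]
  18. access 61: HIT. Cache (old->new): [28 61 39 14 15]
  19. access 61: HIT. Cache (old->new): [28 61 39 14 15]
  20. access 83: MISS, evict 28. Cache (old->new): [61 39 14 15 83]
  21. access 53: MISS, evict 61. Cache (old->new): [39 14 15 83 53]
  22. access 61: MISS, evict 39. Cache (old->new): [14 15 83 53 61]
  23. access 76: MISS, evict 14. Cache (old->new): [15 83 53 61 76]
Total: 13 hits, 10 misses, 5 evictions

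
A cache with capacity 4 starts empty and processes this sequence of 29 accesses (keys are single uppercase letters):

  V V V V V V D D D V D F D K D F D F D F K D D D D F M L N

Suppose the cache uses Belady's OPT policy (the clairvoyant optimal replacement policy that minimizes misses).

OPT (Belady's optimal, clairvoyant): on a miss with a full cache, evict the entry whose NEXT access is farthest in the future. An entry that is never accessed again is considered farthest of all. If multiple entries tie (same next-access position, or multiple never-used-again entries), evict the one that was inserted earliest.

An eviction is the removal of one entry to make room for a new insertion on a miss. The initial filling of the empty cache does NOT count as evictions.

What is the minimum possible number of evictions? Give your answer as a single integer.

OPT (Belady) simulation (capacity=4):
  1. access V: MISS. Cache: [V]
  2. access V: HIT. Next use of V: step 3. Cache: [V]
  3. access V: HIT. Next use of V: step 4. Cache: [V]
  4. access V: HIT. Next use of V: step 5. Cache: [V]
  5. access V: HIT. Next use of V: step 6. Cache: [V]
  6. access V: HIT. Next use of V: step 10. Cache: [V]
  7. access D: MISS. Cache: [V D]
  8. access D: HIT. Next use of D: step 9. Cache: [V D]
  9. access D: HIT. Next use of D: step 11. Cache: [V D]
  10. access V: HIT. Next use of V: never. Cache: [V D]
  11. access D: HIT. Next use of D: step 13. Cache: [V D]
  12. access F: MISS. Cache: [V D F]
  13. access D: HIT. Next use of D: step 15. Cache: [V D F]
  14. access K: MISS. Cache: [V D F K]
  15. access D: HIT. Next use of D: step 17. Cache: [V D F K]
  16. access F: HIT. Next use of F: step 18. Cache: [V D F K]
  17. access D: HIT. Next use of D: step 19. Cache: [V D F K]
  18. access F: HIT. Next use of F: step 20. Cache: [V D F K]
  19. access D: HIT. Next use of D: step 22. Cache: [V D F K]
  20. access F: HIT. Next use of F: step 26. Cache: [V D F K]
  21. access K: HIT. Next use of K: never. Cache: [V D F K]
  22. access D: HIT. Next use of D: step 23. Cache: [V D F K]
  23. access D: HIT. Next use of D: step 24. Cache: [V D F K]
  24. access D: HIT. Next use of D: step 25. Cache: [V D F K]
  25. access D: HIT. Next use of D: never. Cache: [V D F K]
  26. access F: HIT. Next use of F: never. Cache: [V D F K]
  27. access M: MISS, evict V (next use: never). Cache: [D F K M]
  28. access L: MISS, evict D (next use: never). Cache: [F K M L]
  29. access N: MISS, evict F (next use: never). Cache: [K M L N]
Total: 22 hits, 7 misses, 3 evictions

Answer: 3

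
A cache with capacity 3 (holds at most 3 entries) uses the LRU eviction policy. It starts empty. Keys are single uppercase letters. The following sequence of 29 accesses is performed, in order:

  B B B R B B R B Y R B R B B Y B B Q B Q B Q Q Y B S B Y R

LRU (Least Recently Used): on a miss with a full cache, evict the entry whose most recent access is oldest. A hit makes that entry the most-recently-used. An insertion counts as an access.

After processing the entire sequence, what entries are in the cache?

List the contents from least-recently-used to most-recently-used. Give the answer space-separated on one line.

LRU simulation (capacity=3):
  1. access B: MISS. Cache (LRU->MRU): [B]
  2. access B: HIT. Cache (LRU->MRU): [B]
  3. access B: HIT. Cache (LRU->MRU): [B]
  4. access R: MISS. Cache (LRU->MRU): [B R]
  5. access B: HIT. Cache (LRU->MRU): [R B]
  6. access B: HIT. Cache (LRU->MRU): [R B]
  7. access R: HIT. Cache (LRU->MRU): [B R]
  8. access B: HIT. Cache (LRU->MRU): [R B]
  9. access Y: MISS. Cache (LRU->MRU): [R B Y]
  10. access R: HIT. Cache (LRU->MRU): [B Y R]
  11. access B: HIT. Cache (LRU->MRU): [Y R B]
  12. access R: HIT. Cache (LRU->MRU): [Y B R]
  13. access B: HIT. Cache (LRU->MRU): [Y R B]
  14. access B: HIT. Cache (LRU->MRU): [Y R B]
  15. access Y: HIT. Cache (LRU->MRU): [R B Y]
  16. access B: HIT. Cache (LRU->MRU): [R Y B]
  17. access B: HIT. Cache (LRU->MRU): [R Y B]
  18. access Q: MISS, evict R. Cache (LRU->MRU): [Y B Q]
  19. access B: HIT. Cache (LRU->MRU): [Y Q B]
  20. access Q: HIT. Cache (LRU->MRU): [Y B Q]
  21. access B: HIT. Cache (LRU->MRU): [Y Q B]
  22. access Q: HIT. Cache (LRU->MRU): [Y B Q]
  23. access Q: HIT. Cache (LRU->MRU): [Y B Q]
  24. access Y: HIT. Cache (LRU->MRU): [B Q Y]
  25. access B: HIT. Cache (LRU->MRU): [Q Y B]
  26. access S: MISS, evict Q. Cache (LRU->MRU): [Y B S]
  27. access B: HIT. Cache (LRU->MRU): [Y S B]
  28. access Y: HIT. Cache (LRU->MRU): [S B Y]
  29. access R: MISS, evict S. Cache (LRU->MRU): [B Y R]
Total: 23 hits, 6 misses, 3 evictions

Answer: B Y R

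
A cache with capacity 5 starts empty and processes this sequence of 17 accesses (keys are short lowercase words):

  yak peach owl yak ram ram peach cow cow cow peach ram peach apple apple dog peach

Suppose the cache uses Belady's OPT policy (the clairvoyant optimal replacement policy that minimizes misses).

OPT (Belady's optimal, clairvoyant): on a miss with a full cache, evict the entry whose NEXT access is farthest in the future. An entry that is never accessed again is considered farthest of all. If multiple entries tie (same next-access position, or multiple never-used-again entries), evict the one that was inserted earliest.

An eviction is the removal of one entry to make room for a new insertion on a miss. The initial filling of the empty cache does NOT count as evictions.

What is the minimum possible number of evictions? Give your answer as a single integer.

Answer: 2

Derivation:
OPT (Belady) simulation (capacity=5):
  1. access yak: MISS. Cache: [yak]
  2. access peach: MISS. Cache: [yak peach]
  3. access owl: MISS. Cache: [yak peach owl]
  4. access yak: HIT. Next use of yak: never. Cache: [yak peach owl]
  5. access ram: MISS. Cache: [yak peach owl ram]
  6. access ram: HIT. Next use of ram: step 12. Cache: [yak peach owl ram]
  7. access peach: HIT. Next use of peach: step 11. Cache: [yak peach owl ram]
  8. access cow: MISS. Cache: [yak peach owl ram cow]
  9. access cow: HIT. Next use of cow: step 10. Cache: [yak peach owl ram cow]
  10. access cow: HIT. Next use of cow: never. Cache: [yak peach owl ram cow]
  11. access peach: HIT. Next use of peach: step 13. Cache: [yak peach owl ram cow]
  12. access ram: HIT. Next use of ram: never. Cache: [yak peach owl ram cow]
  13. access peach: HIT. Next use of peach: step 17. Cache: [yak peach owl ram cow]
  14. access apple: MISS, evict yak (next use: never). Cache: [peach owl ram cow apple]
  15. access apple: HIT. Next use of apple: never. Cache: [peach owl ram cow apple]
  16. access dog: MISS, evict owl (next use: never). Cache: [peach ram cow apple dog]
  17. access peach: HIT. Next use of peach: never. Cache: [peach ram cow apple dog]
Total: 10 hits, 7 misses, 2 evictions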